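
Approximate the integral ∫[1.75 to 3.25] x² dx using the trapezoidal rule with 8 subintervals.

f(x) = x²
a = 1.75, b = 3.25, n = 8
h = (b - a)/n = 0.187500

Trapezoidal rule: (h/2)[f(x₀) + 2f(x₁) + 2f(x₂) + ... + f(xₙ)]

x_0 = 1.7500, f(x_0) = 3.062500, coefficient = 1
x_1 = 1.9375, f(x_1) = 3.753906, coefficient = 2
x_2 = 2.1250, f(x_2) = 4.515625, coefficient = 2
x_3 = 2.3125, f(x_3) = 5.347656, coefficient = 2
x_4 = 2.5000, f(x_4) = 6.250000, coefficient = 2
x_5 = 2.6875, f(x_5) = 7.222656, coefficient = 2
x_6 = 2.8750, f(x_6) = 8.265625, coefficient = 2
x_7 = 3.0625, f(x_7) = 9.378906, coefficient = 2
x_8 = 3.2500, f(x_8) = 10.562500, coefficient = 1

I ≈ (0.187500/2) × 103.093750 = 9.665039
Exact value: 9.656250
Error: 0.008789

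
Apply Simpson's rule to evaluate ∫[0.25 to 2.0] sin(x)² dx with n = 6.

f(x) = sin(x)²
a = 0.25, b = 2.0, n = 6
h = (b - a)/n = 0.291667

Simpson's rule: (h/3)[f(x₀) + 4f(x₁) + 2f(x₂) + ... + f(xₙ)]

x_0 = 0.2500, f(x_0) = 0.061209, coefficient = 1
x_1 = 0.5417, f(x_1) = 0.265807, coefficient = 4
x_2 = 0.8333, f(x_2) = 0.547862, coefficient = 2
x_3 = 1.1250, f(x_3) = 0.814087, coefficient = 4
x_4 = 1.4167, f(x_4) = 0.976432, coefficient = 2
x_5 = 1.7083, f(x_5) = 0.981203, coefficient = 4
x_6 = 2.0000, f(x_6) = 0.826822, coefficient = 1

I ≈ (0.291667/3) × 12.181003 = 1.184264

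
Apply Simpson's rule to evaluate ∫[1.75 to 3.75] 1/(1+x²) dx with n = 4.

f(x) = 1/(1+x²)
a = 1.75, b = 3.75, n = 4
h = (b - a)/n = 0.500000

Simpson's rule: (h/3)[f(x₀) + 4f(x₁) + 2f(x₂) + ... + f(xₙ)]

x_0 = 1.7500, f(x_0) = 0.246154, coefficient = 1
x_1 = 2.2500, f(x_1) = 0.164948, coefficient = 4
x_2 = 2.7500, f(x_2) = 0.116788, coefficient = 2
x_3 = 3.2500, f(x_3) = 0.086486, coefficient = 4
x_4 = 3.7500, f(x_4) = 0.066390, coefficient = 1

I ≈ (0.500000/3) × 1.551860 = 0.258643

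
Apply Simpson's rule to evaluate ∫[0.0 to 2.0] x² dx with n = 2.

f(x) = x²
a = 0.0, b = 2.0, n = 2
h = (b - a)/n = 1.000000

Simpson's rule: (h/3)[f(x₀) + 4f(x₁) + 2f(x₂) + ... + f(xₙ)]

x_0 = 0.0000, f(x_0) = 0.000000, coefficient = 1
x_1 = 1.0000, f(x_1) = 1.000000, coefficient = 4
x_2 = 2.0000, f(x_2) = 4.000000, coefficient = 1

I ≈ (1.000000/3) × 8.000000 = 2.666667
Exact value: 2.666667
Error: 0.000000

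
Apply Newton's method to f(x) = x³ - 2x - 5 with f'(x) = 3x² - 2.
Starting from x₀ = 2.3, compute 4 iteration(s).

f(x) = x³ - 2x - 5
f'(x) = 3x² - 2
x₀ = 2.3

Newton-Raphson formula: x_{n+1} = x_n - f(x_n)/f'(x_n)

Iteration 1:
  f(2.300000) = 2.567000
  f'(2.300000) = 13.870000
  x_1 = 2.300000 - 2.567000/13.870000 = 2.114924
Iteration 2:
  f(2.114924) = 0.230006
  f'(2.114924) = 11.418714
  x_2 = 2.114924 - 0.230006/11.418714 = 2.094781
Iteration 3:
  f(2.094781) = 0.002566
  f'(2.094781) = 11.164327
  x_3 = 2.094781 - 0.002566/11.164327 = 2.094552
Iteration 4:
  f(2.094552) = 0.000000
  f'(2.094552) = 11.161438
  x_4 = 2.094552 - 0.000000/11.161438 = 2.094551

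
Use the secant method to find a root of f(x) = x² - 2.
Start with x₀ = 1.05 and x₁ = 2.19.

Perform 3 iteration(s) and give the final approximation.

f(x) = x² - 2
x₀ = 1.05, x₁ = 2.19

Secant formula: x_{n+1} = x_n - f(x_n)(x_n - x_{n-1})/(f(x_n) - f(x_{n-1}))

Iteration 1:
  f(1.050000) = -0.897500
  f(2.190000) = 2.796100
  x_2 = 2.190000 - 2.796100×(2.190000 - 1.050000)/(2.796100 - (-0.897500))
       = 1.327006
Iteration 2:
  f(2.190000) = 2.796100
  f(1.327006) = -0.239055
  x_3 = 1.327006 - (-0.239055)×(1.327006 - 2.190000)/(-0.239055 - 2.796100)
       = 1.394977
Iteration 3:
  f(1.327006) = -0.239055
  f(1.394977) = -0.054039
  x_4 = 1.394977 - (-0.054039)×(1.394977 - 1.327006)/(-0.054039 - (-0.239055))
       = 1.414830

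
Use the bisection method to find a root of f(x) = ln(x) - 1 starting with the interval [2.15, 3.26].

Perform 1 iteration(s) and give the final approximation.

f(x) = ln(x) - 1
Initial interval: [2.15, 3.26]

Iteration 1:
  c_1 = (2.150000 + 3.260000)/2 = 2.705000
  f(c_1) = f(2.705000) = -0.004898
  f(a) × f(c) ≥ 0, new interval: [2.705000, 3.260000]

After 1 iteration(s), the approximation is c_1 = 2.705000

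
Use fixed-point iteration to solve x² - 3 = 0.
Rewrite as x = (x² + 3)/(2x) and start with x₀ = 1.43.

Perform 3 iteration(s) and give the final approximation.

Equation: x² - 3 = 0
Fixed-point form: x = (x² + 3)/(2x)
x₀ = 1.43

x_1 = g(1.430000) = 1.763951
x_2 = g(1.763951) = 1.732339
x_3 = g(1.732339) = 1.732051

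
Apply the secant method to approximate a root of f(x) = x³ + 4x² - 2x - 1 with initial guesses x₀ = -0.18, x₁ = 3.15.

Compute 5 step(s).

f(x) = x³ + 4x² - 2x - 1
x₀ = -0.18, x₁ = 3.15

Secant formula: x_{n+1} = x_n - f(x_n)(x_n - x_{n-1})/(f(x_n) - f(x_{n-1}))

Iteration 1:
  f(-0.180000) = -0.516232
  f(3.150000) = 63.645875
  x_2 = 3.150000 - 63.645875×(3.150000 - (-0.180000))/(63.645875 - (-0.516232))
       = -0.153208
Iteration 2:
  f(3.150000) = 63.645875
  f(-0.153208) = -0.603290
  x_3 = -0.153208 - (-0.603290)×(-0.153208 - 3.150000)/(-0.603290 - 63.645875)
       = -0.122191
Iteration 3:
  f(-0.153208) = -0.603290
  f(-0.122191) = -0.697720
  x_4 = -0.122191 - (-0.697720)×(-0.122191 - (-0.153208))/(-0.697720 - (-0.603290))
       = -0.351367
Iteration 4:
  f(-0.122191) = -0.697720
  f(-0.351367) = 0.153190
  x_5 = -0.351367 - 0.153190×(-0.351367 - (-0.122191))/(0.153190 - (-0.697720))
       = -0.310108
Iteration 5:
  f(-0.351367) = 0.153190
  f(-0.310108) = -0.024937
  x_6 = -0.310108 - (-0.024937)×(-0.310108 - (-0.351367))/(-0.024937 - 0.153190)
       = -0.315884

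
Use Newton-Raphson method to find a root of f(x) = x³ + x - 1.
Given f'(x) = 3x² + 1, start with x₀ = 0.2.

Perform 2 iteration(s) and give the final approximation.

f(x) = x³ + x - 1
f'(x) = 3x² + 1
x₀ = 0.2

Newton-Raphson formula: x_{n+1} = x_n - f(x_n)/f'(x_n)

Iteration 1:
  f(0.200000) = -0.792000
  f'(0.200000) = 1.120000
  x_1 = 0.200000 - (-0.792000)/1.120000 = 0.907143
Iteration 2:
  f(0.907143) = 0.653638
  f'(0.907143) = 3.468724
  x_2 = 0.907143 - 0.653638/3.468724 = 0.718705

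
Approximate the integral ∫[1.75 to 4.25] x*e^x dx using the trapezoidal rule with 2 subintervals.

f(x) = x*e^x
a = 1.75, b = 4.25, n = 2
h = (b - a)/n = 1.250000

Trapezoidal rule: (h/2)[f(x₀) + 2f(x₁) + 2f(x₂) + ... + f(xₙ)]

x_0 = 1.7500, f(x_0) = 10.070555, coefficient = 1
x_1 = 3.0000, f(x_1) = 60.256611, coefficient = 2
x_2 = 4.2500, f(x_2) = 297.948002, coefficient = 1

I ≈ (1.250000/2) × 428.531779 = 267.832362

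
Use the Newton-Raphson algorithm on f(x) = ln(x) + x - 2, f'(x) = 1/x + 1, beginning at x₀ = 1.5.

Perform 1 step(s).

f(x) = ln(x) + x - 2
f'(x) = 1/x + 1
x₀ = 1.5

Newton-Raphson formula: x_{n+1} = x_n - f(x_n)/f'(x_n)

Iteration 1:
  f(1.500000) = -0.094535
  f'(1.500000) = 1.666667
  x_1 = 1.500000 - (-0.094535)/1.666667 = 1.556721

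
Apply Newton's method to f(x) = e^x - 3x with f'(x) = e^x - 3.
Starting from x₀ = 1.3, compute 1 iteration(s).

f(x) = e^x - 3x
f'(x) = e^x - 3
x₀ = 1.3

Newton-Raphson formula: x_{n+1} = x_n - f(x_n)/f'(x_n)

Iteration 1:
  f(1.300000) = -0.230703
  f'(1.300000) = 0.669297
  x_1 = 1.300000 - (-0.230703)/0.669297 = 1.644695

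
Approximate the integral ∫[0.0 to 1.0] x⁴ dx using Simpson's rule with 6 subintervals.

f(x) = x⁴
a = 0.0, b = 1.0, n = 6
h = (b - a)/n = 0.166667

Simpson's rule: (h/3)[f(x₀) + 4f(x₁) + 2f(x₂) + ... + f(xₙ)]

x_0 = 0.0000, f(x_0) = 0.000000, coefficient = 1
x_1 = 0.1667, f(x_1) = 0.000772, coefficient = 4
x_2 = 0.3333, f(x_2) = 0.012346, coefficient = 2
x_3 = 0.5000, f(x_3) = 0.062500, coefficient = 4
x_4 = 0.6667, f(x_4) = 0.197531, coefficient = 2
x_5 = 0.8333, f(x_5) = 0.482253, coefficient = 4
x_6 = 1.0000, f(x_6) = 1.000000, coefficient = 1

I ≈ (0.166667/3) × 3.601852 = 0.200103
Exact value: 0.200000
Error: 0.000103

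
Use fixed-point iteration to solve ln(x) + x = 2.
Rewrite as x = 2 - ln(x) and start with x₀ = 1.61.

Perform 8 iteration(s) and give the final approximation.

Equation: ln(x) + x = 2
Fixed-point form: x = 2 - ln(x)
x₀ = 1.61

x_1 = g(1.610000) = 1.523766
x_2 = g(1.523766) = 1.578815
x_3 = g(1.578815) = 1.543325
x_4 = g(1.543325) = 1.566061
x_5 = g(1.566061) = 1.551437
x_6 = g(1.551437) = 1.560819
x_7 = g(1.560819) = 1.554790
x_8 = g(1.554790) = 1.558660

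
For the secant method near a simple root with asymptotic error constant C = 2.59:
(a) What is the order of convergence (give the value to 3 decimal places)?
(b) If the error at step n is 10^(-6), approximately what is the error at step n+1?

(a) Secant method has superlinear convergence with order φ = (1+√5)/2 ≈ 1.618.
    This means |e_{n+1}| ≈ C|e_n|^1.618.

(b) With |e_n| = 10^(-6) and C = 2.59:
    |e_{n+1}| ≈ 2.59 × (10^(-6))^1.618 = 2.59 × 10^(-9.71)

(a) ≈ 1.618 (golden ratio); (b) |e_{n+1}| ≈ 5.071e-10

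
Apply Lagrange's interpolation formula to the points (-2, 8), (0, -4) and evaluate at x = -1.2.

Lagrange interpolation formula:
P(x) = Σ yᵢ × Lᵢ(x)
where Lᵢ(x) = Π_{j≠i} (x - xⱼ)/(xᵢ - xⱼ)

L_0(-1.2) = (-1.2 - 0)/(-2 - 0) = 0.600000
L_1(-1.2) = (-1.2 - (-2))/(0 - (-2)) = 0.400000

P(-1.2) = 8×L_0(-1.2) + (-4)×L_1(-1.2)
P(-1.2) = 3.200000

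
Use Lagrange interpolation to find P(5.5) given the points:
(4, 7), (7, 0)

Lagrange interpolation formula:
P(x) = Σ yᵢ × Lᵢ(x)
where Lᵢ(x) = Π_{j≠i} (x - xⱼ)/(xᵢ - xⱼ)

L_0(5.5) = (5.5 - 7)/(4 - 7) = 0.500000
L_1(5.5) = (5.5 - 4)/(7 - 4) = 0.500000

P(5.5) = 7×L_0(5.5) + 0×L_1(5.5)
P(5.5) = 3.500000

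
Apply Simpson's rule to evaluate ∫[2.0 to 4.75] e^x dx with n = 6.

f(x) = e^x
a = 2.0, b = 4.75, n = 6
h = (b - a)/n = 0.458333

Simpson's rule: (h/3)[f(x₀) + 4f(x₁) + 2f(x₂) + ... + f(xₙ)]

x_0 = 2.0000, f(x_0) = 7.389056, coefficient = 1
x_1 = 2.4583, f(x_1) = 11.685320, coefficient = 4
x_2 = 2.9167, f(x_2) = 18.479586, coefficient = 2
x_3 = 3.3750, f(x_3) = 29.224284, coefficient = 4
x_4 = 3.8333, f(x_4) = 46.216336, coefficient = 2
x_5 = 4.2917, f(x_5) = 73.088181, coefficient = 4
x_6 = 4.7500, f(x_6) = 115.584285, coefficient = 1

I ≈ (0.458333/3) × 708.356322 = 108.221105
Exact value: 108.195228
Error: 0.025876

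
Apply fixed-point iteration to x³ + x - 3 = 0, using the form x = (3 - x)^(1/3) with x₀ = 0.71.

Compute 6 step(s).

Equation: x³ + x - 3 = 0
Fixed-point form: x = (3 - x)^(1/3)
x₀ = 0.71

x_1 = g(0.710000) = 1.318090
x_2 = g(1.318090) = 1.189235
x_3 = g(1.189235) = 1.218861
x_4 = g(1.218861) = 1.212177
x_5 = g(1.212177) = 1.213691
x_6 = g(1.213691) = 1.213348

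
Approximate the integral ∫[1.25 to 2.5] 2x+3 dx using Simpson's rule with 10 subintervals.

f(x) = 2x+3
a = 1.25, b = 2.5, n = 10
h = (b - a)/n = 0.125000

Simpson's rule: (h/3)[f(x₀) + 4f(x₁) + 2f(x₂) + ... + f(xₙ)]

x_0 = 1.2500, f(x_0) = 5.500000, coefficient = 1
x_1 = 1.3750, f(x_1) = 5.750000, coefficient = 4
x_2 = 1.5000, f(x_2) = 6.000000, coefficient = 2
x_3 = 1.6250, f(x_3) = 6.250000, coefficient = 4
x_4 = 1.7500, f(x_4) = 6.500000, coefficient = 2
x_5 = 1.8750, f(x_5) = 6.750000, coefficient = 4
x_6 = 2.0000, f(x_6) = 7.000000, coefficient = 2
x_7 = 2.1250, f(x_7) = 7.250000, coefficient = 4
x_8 = 2.2500, f(x_8) = 7.500000, coefficient = 2
x_9 = 2.3750, f(x_9) = 7.750000, coefficient = 4
x_10 = 2.5000, f(x_10) = 8.000000, coefficient = 1

I ≈ (0.125000/3) × 202.500000 = 8.437500
Exact value: 8.437500
Error: 0.000000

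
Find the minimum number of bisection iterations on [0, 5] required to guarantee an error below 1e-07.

We need (b-a)/2^n ≤ 1e-07
(5 - 0)/2^n ≤ 1e-07
5/2^n ≤ 1e-07
2^n ≥ 50000000
n ≥ log₂(50000000) = 25.58
n ≥ 26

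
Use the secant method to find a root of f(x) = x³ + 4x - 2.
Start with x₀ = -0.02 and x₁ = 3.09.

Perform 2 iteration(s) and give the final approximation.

f(x) = x³ + 4x - 2
x₀ = -0.02, x₁ = 3.09

Secant formula: x_{n+1} = x_n - f(x_n)(x_n - x_{n-1})/(f(x_n) - f(x_{n-1}))

Iteration 1:
  f(-0.020000) = -2.080008
  f(3.090000) = 39.863629
  x_2 = 3.090000 - 39.863629×(3.090000 - (-0.020000))/(39.863629 - (-2.080008))
       = 0.134227
Iteration 2:
  f(3.090000) = 39.863629
  f(0.134227) = -1.460675
  x_3 = 0.134227 - (-1.460675)×(0.134227 - 3.090000)/(-1.460675 - 39.863629)
       = 0.238703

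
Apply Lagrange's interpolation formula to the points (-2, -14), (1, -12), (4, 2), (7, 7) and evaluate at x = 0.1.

Lagrange interpolation formula:
P(x) = Σ yᵢ × Lᵢ(x)
where Lᵢ(x) = Π_{j≠i} (x - xⱼ)/(xᵢ - xⱼ)

L_0(0.1) = (0.1 - 1)/(-2 - 1) × (0.1 - 4)/(-2 - 4) × (0.1 - 7)/(-2 - 7) = 0.149500
L_1(0.1) = (0.1 - (-2))/(1 - (-2)) × (0.1 - 4)/(1 - 4) × (0.1 - 7)/(1 - 7) = 1.046500
L_2(0.1) = (0.1 - (-2))/(4 - (-2)) × (0.1 - 1)/(4 - 1) × (0.1 - 7)/(4 - 7) = -0.241500
L_3(0.1) = (0.1 - (-2))/(7 - (-2)) × (0.1 - 1)/(7 - 1) × (0.1 - 4)/(7 - 4) = 0.045500

P(0.1) = (-14)×L_0(0.1) + (-12)×L_1(0.1) + 2×L_2(0.1) + 7×L_3(0.1)
P(0.1) = -14.815500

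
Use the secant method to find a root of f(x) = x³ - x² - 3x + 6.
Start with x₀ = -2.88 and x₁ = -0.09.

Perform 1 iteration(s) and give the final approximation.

f(x) = x³ - x² - 3x + 6
x₀ = -2.88, x₁ = -0.09

Secant formula: x_{n+1} = x_n - f(x_n)(x_n - x_{n-1})/(f(x_n) - f(x_{n-1}))

Iteration 1:
  f(-2.880000) = -17.542272
  f(-0.090000) = 6.261171
  x_2 = -0.090000 - 6.261171×(-0.090000 - (-2.880000))/(6.261171 - (-17.542272))
       = -0.823871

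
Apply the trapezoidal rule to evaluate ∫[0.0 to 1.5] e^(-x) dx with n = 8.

f(x) = e^(-x)
a = 0.0, b = 1.5, n = 8
h = (b - a)/n = 0.187500

Trapezoidal rule: (h/2)[f(x₀) + 2f(x₁) + 2f(x₂) + ... + f(xₙ)]

x_0 = 0.0000, f(x_0) = 1.000000, coefficient = 1
x_1 = 0.1875, f(x_1) = 0.829029, coefficient = 2
x_2 = 0.3750, f(x_2) = 0.687289, coefficient = 2
x_3 = 0.5625, f(x_3) = 0.569783, coefficient = 2
x_4 = 0.7500, f(x_4) = 0.472367, coefficient = 2
x_5 = 0.9375, f(x_5) = 0.391606, coefficient = 2
x_6 = 1.1250, f(x_6) = 0.324652, coefficient = 2
x_7 = 1.3125, f(x_7) = 0.269146, coefficient = 2
x_8 = 1.5000, f(x_8) = 0.223130, coefficient = 1

I ≈ (0.187500/2) × 8.310875 = 0.779144
Exact value: 0.776870
Error: 0.002275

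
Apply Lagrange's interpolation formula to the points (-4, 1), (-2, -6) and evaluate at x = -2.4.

Lagrange interpolation formula:
P(x) = Σ yᵢ × Lᵢ(x)
where Lᵢ(x) = Π_{j≠i} (x - xⱼ)/(xᵢ - xⱼ)

L_0(-2.4) = (-2.4 - (-2))/(-4 - (-2)) = 0.200000
L_1(-2.4) = (-2.4 - (-4))/(-2 - (-4)) = 0.800000

P(-2.4) = 1×L_0(-2.4) + (-6)×L_1(-2.4)
P(-2.4) = -4.600000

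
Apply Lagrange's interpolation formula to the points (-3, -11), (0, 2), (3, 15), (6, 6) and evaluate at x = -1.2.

Lagrange interpolation formula:
P(x) = Σ yᵢ × Lᵢ(x)
where Lᵢ(x) = Π_{j≠i} (x - xⱼ)/(xᵢ - xⱼ)

L_0(-1.2) = (-1.2 - 0)/(-3 - 0) × (-1.2 - 3)/(-3 - 3) × (-1.2 - 6)/(-3 - 6) = 0.224000
L_1(-1.2) = (-1.2 - (-3))/(0 - (-3)) × (-1.2 - 3)/(0 - 3) × (-1.2 - 6)/(0 - 6) = 1.008000
L_2(-1.2) = (-1.2 - (-3))/(3 - (-3)) × (-1.2 - 0)/(3 - 0) × (-1.2 - 6)/(3 - 6) = -0.288000
L_3(-1.2) = (-1.2 - (-3))/(6 - (-3)) × (-1.2 - 0)/(6 - 0) × (-1.2 - 3)/(6 - 3) = 0.056000

P(-1.2) = (-11)×L_0(-1.2) + 2×L_1(-1.2) + 15×L_2(-1.2) + 6×L_3(-1.2)
P(-1.2) = -4.432000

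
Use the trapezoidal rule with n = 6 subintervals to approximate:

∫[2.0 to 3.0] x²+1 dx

f(x) = x²+1
a = 2.0, b = 3.0, n = 6
h = (b - a)/n = 0.166667

Trapezoidal rule: (h/2)[f(x₀) + 2f(x₁) + 2f(x₂) + ... + f(xₙ)]

x_0 = 2.0000, f(x_0) = 5.000000, coefficient = 1
x_1 = 2.1667, f(x_1) = 5.694444, coefficient = 2
x_2 = 2.3333, f(x_2) = 6.444444, coefficient = 2
x_3 = 2.5000, f(x_3) = 7.250000, coefficient = 2
x_4 = 2.6667, f(x_4) = 8.111111, coefficient = 2
x_5 = 2.8333, f(x_5) = 9.027778, coefficient = 2
x_6 = 3.0000, f(x_6) = 10.000000, coefficient = 1

I ≈ (0.166667/2) × 88.055556 = 7.337963
Exact value: 7.333333
Error: 0.004630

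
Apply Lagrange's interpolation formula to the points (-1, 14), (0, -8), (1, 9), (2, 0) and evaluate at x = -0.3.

Lagrange interpolation formula:
P(x) = Σ yᵢ × Lᵢ(x)
where Lᵢ(x) = Π_{j≠i} (x - xⱼ)/(xᵢ - xⱼ)

L_0(-0.3) = (-0.3 - 0)/(-1 - 0) × (-0.3 - 1)/(-1 - 1) × (-0.3 - 2)/(-1 - 2) = 0.149500
L_1(-0.3) = (-0.3 - (-1))/(0 - (-1)) × (-0.3 - 1)/(0 - 1) × (-0.3 - 2)/(0 - 2) = 1.046500
L_2(-0.3) = (-0.3 - (-1))/(1 - (-1)) × (-0.3 - 0)/(1 - 0) × (-0.3 - 2)/(1 - 2) = -0.241500
L_3(-0.3) = (-0.3 - (-1))/(2 - (-1)) × (-0.3 - 0)/(2 - 0) × (-0.3 - 1)/(2 - 1) = 0.045500

P(-0.3) = 14×L_0(-0.3) + (-8)×L_1(-0.3) + 9×L_2(-0.3) + 0×L_3(-0.3)
P(-0.3) = -8.452500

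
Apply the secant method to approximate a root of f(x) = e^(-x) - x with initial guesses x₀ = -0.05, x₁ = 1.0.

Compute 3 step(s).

f(x) = e^(-x) - x
x₀ = -0.05, x₁ = 1.0

Secant formula: x_{n+1} = x_n - f(x_n)(x_n - x_{n-1})/(f(x_n) - f(x_{n-1}))

Iteration 1:
  f(-0.050000) = 1.101271
  f(1.000000) = -0.632121
  x_2 = 1.000000 - (-0.632121)×(1.000000 - (-0.050000))/(-0.632121 - 1.101271)
       = 0.617094
Iteration 2:
  f(1.000000) = -0.632121
  f(0.617094) = -0.077584
  x_3 = 0.617094 - (-0.077584)×(0.617094 - 1.000000)/(-0.077584 - (-0.632121))
       = 0.563522
Iteration 3:
  f(0.617094) = -0.077584
  f(0.563522) = 0.005678
  x_4 = 0.563522 - 0.005678×(0.563522 - 0.617094)/(0.005678 - (-0.077584))
       = 0.567176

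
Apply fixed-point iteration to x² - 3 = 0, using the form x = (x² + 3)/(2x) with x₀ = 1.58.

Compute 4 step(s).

Equation: x² - 3 = 0
Fixed-point form: x = (x² + 3)/(2x)
x₀ = 1.58

x_1 = g(1.580000) = 1.739367
x_2 = g(1.739367) = 1.732066
x_3 = g(1.732066) = 1.732051
x_4 = g(1.732051) = 1.732051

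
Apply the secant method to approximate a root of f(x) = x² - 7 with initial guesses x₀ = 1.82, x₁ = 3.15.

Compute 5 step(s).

f(x) = x² - 7
x₀ = 1.82, x₁ = 3.15

Secant formula: x_{n+1} = x_n - f(x_n)(x_n - x_{n-1})/(f(x_n) - f(x_{n-1}))

Iteration 1:
  f(1.820000) = -3.687600
  f(3.150000) = 2.922500
  x_2 = 3.150000 - 2.922500×(3.150000 - 1.820000)/(2.922500 - (-3.687600))
       = 2.561972
Iteration 2:
  f(3.150000) = 2.922500
  f(2.561972) = -0.436300
  x_3 = 2.561972 - (-0.436300)×(2.561972 - 3.150000)/(-0.436300 - 2.922500)
       = 2.638355
Iteration 3:
  f(2.561972) = -0.436300
  f(2.638355) = -0.039081
  x_4 = 2.638355 - (-0.039081)×(2.638355 - 2.561972)/(-0.039081 - (-0.436300))
       = 2.645870
Iteration 4:
  f(2.638355) = -0.039081
  f(2.645870) = 0.000631
  x_5 = 2.645870 - 0.000631×(2.645870 - 2.638355)/(0.000631 - (-0.039081))
       = 2.645751
Iteration 5:
  f(2.645870) = 0.000631
  f(2.645751) = -0.000001
  x_6 = 2.645751 - (-0.000001)×(2.645751 - 2.645870)/(-0.000001 - 0.000631)
       = 2.645751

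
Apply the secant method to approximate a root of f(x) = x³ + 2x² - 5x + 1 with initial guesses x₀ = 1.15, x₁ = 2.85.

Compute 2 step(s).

f(x) = x³ + 2x² - 5x + 1
x₀ = 1.15, x₁ = 2.85

Secant formula: x_{n+1} = x_n - f(x_n)(x_n - x_{n-1})/(f(x_n) - f(x_{n-1}))

Iteration 1:
  f(1.150000) = -0.584125
  f(2.850000) = 26.144125
  x_2 = 2.850000 - 26.144125×(2.850000 - 1.150000)/(26.144125 - (-0.584125))
       = 1.187152
Iteration 2:
  f(2.850000) = 26.144125
  f(1.187152) = -0.444011
  x_3 = 1.187152 - (-0.444011)×(1.187152 - 2.850000)/(-0.444011 - 26.144125)
       = 1.214921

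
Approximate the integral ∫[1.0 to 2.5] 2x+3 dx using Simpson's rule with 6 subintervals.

f(x) = 2x+3
a = 1.0, b = 2.5, n = 6
h = (b - a)/n = 0.250000

Simpson's rule: (h/3)[f(x₀) + 4f(x₁) + 2f(x₂) + ... + f(xₙ)]

x_0 = 1.0000, f(x_0) = 5.000000, coefficient = 1
x_1 = 1.2500, f(x_1) = 5.500000, coefficient = 4
x_2 = 1.5000, f(x_2) = 6.000000, coefficient = 2
x_3 = 1.7500, f(x_3) = 6.500000, coefficient = 4
x_4 = 2.0000, f(x_4) = 7.000000, coefficient = 2
x_5 = 2.2500, f(x_5) = 7.500000, coefficient = 4
x_6 = 2.5000, f(x_6) = 8.000000, coefficient = 1

I ≈ (0.250000/3) × 117.000000 = 9.750000
Exact value: 9.750000
Error: 0.000000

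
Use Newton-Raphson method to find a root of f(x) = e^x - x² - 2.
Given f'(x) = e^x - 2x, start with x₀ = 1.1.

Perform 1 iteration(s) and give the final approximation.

f(x) = e^x - x² - 2
f'(x) = e^x - 2x
x₀ = 1.1

Newton-Raphson formula: x_{n+1} = x_n - f(x_n)/f'(x_n)

Iteration 1:
  f(1.100000) = -0.205834
  f'(1.100000) = 0.804166
  x_1 = 1.100000 - (-0.205834)/0.804166 = 1.355960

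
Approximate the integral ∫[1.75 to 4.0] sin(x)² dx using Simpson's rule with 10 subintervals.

f(x) = sin(x)²
a = 1.75, b = 4.0, n = 10
h = (b - a)/n = 0.225000

Simpson's rule: (h/3)[f(x₀) + 4f(x₁) + 2f(x₂) + ... + f(xₙ)]

x_0 = 1.7500, f(x_0) = 0.968228, coefficient = 1
x_1 = 1.9750, f(x_1) = 0.845326, coefficient = 4
x_2 = 2.2000, f(x_2) = 0.653666, coefficient = 2
x_3 = 2.4250, f(x_3) = 0.431411, coefficient = 4
x_4 = 2.6500, f(x_4) = 0.222813, coefficient = 2
x_5 = 2.8750, f(x_5) = 0.069404, coefficient = 4
x_6 = 3.1000, f(x_6) = 0.001729, coefficient = 2
x_7 = 3.3250, f(x_7) = 0.033263, coefficient = 4
x_8 = 3.5500, f(x_8) = 0.157727, coefficient = 2
x_9 = 3.7750, f(x_9) = 0.350339, coefficient = 4
x_10 = 4.0000, f(x_10) = 0.572750, coefficient = 1

I ≈ (0.225000/3) × 10.531819 = 0.789886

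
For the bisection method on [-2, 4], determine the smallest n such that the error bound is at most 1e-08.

We need (b-a)/2^n ≤ 1e-08
(4 - (-2))/2^n ≤ 1e-08
6/2^n ≤ 1e-08
2^n ≥ 600000000
n ≥ log₂(600000000) = 29.16
n ≥ 30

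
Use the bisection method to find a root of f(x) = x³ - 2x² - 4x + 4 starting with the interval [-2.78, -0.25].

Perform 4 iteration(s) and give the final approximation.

f(x) = x³ - 2x² - 4x + 4
Initial interval: [-2.78, -0.25]

Iteration 1:
  c_1 = (-2.780000 + (-0.250000))/2 = -1.515000
  f(c_1) = f(-1.515000) = 1.992284
  f(a) × f(c) < 0, new interval: [-2.780000, -1.515000]
Iteration 2:
  c_2 = (-2.780000 + (-1.515000))/2 = -2.147500
  f(c_2) = f(-2.147500) = -6.537259
  f(a) × f(c) ≥ 0, new interval: [-2.147500, -1.515000]
Iteration 3:
  c_3 = (-2.147500 + (-1.515000))/2 = -1.831250
  f(c_3) = f(-1.831250) = -1.523007
  f(a) × f(c) ≥ 0, new interval: [-1.831250, -1.515000]
Iteration 4:
  c_4 = (-1.831250 + (-1.515000))/2 = -1.673125
  f(c_4) = f(-1.673125) = 0.410148
  f(a) × f(c) < 0, new interval: [-1.831250, -1.673125]

After 4 iteration(s), the approximation is c_4 = -1.673125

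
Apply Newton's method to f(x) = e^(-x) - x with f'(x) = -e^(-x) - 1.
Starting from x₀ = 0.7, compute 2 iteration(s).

f(x) = e^(-x) - x
f'(x) = -e^(-x) - 1
x₀ = 0.7

Newton-Raphson formula: x_{n+1} = x_n - f(x_n)/f'(x_n)

Iteration 1:
  f(0.700000) = -0.203415
  f'(0.700000) = -1.496585
  x_1 = 0.700000 - (-0.203415)/(-1.496585) = 0.564081
Iteration 2:
  f(0.564081) = 0.004802
  f'(0.564081) = -1.568883
  x_2 = 0.564081 - 0.004802/(-1.568883) = 0.567142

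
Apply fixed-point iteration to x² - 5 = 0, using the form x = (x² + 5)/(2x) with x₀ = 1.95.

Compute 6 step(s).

Equation: x² - 5 = 0
Fixed-point form: x = (x² + 5)/(2x)
x₀ = 1.95

x_1 = g(1.950000) = 2.257051
x_2 = g(2.257051) = 2.236166
x_3 = g(2.236166) = 2.236068
x_4 = g(2.236068) = 2.236068
x_5 = g(2.236068) = 2.236068
x_6 = g(2.236068) = 2.236068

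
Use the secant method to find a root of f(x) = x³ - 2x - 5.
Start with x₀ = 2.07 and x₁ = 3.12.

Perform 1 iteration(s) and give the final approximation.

f(x) = x³ - 2x - 5
x₀ = 2.07, x₁ = 3.12

Secant formula: x_{n+1} = x_n - f(x_n)(x_n - x_{n-1})/(f(x_n) - f(x_{n-1}))

Iteration 1:
  f(2.070000) = -0.270257
  f(3.120000) = 19.131328
  x_2 = 3.120000 - 19.131328×(3.120000 - 2.070000)/(19.131328 - (-0.270257))
       = 2.084626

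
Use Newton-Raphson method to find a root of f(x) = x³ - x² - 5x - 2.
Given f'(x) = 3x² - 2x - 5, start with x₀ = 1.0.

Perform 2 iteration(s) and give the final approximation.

f(x) = x³ - x² - 5x - 2
f'(x) = 3x² - 2x - 5
x₀ = 1.0

Newton-Raphson formula: x_{n+1} = x_n - f(x_n)/f'(x_n)

Iteration 1:
  f(1.000000) = -7.000000
  f'(1.000000) = -4.000000
  x_1 = 1.000000 - (-7.000000)/(-4.000000) = -0.750000
Iteration 2:
  f(-0.750000) = 0.765625
  f'(-0.750000) = -1.812500
  x_2 = -0.750000 - 0.765625/(-1.812500) = -0.327586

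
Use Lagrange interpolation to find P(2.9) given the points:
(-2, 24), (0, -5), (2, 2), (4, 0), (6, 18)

Lagrange interpolation formula:
P(x) = Σ yᵢ × Lᵢ(x)
where Lᵢ(x) = Π_{j≠i} (x - xⱼ)/(xᵢ - xⱼ)

L_0(2.9) = (2.9 - 0)/(-2 - 0) × (2.9 - 2)/(-2 - 2) × (2.9 - 4)/(-2 - 4) × (2.9 - 6)/(-2 - 6) = 0.023177
L_1(2.9) = (2.9 - (-2))/(0 - (-2)) × (2.9 - 2)/(0 - 2) × (2.9 - 4)/(0 - 4) × (2.9 - 6)/(0 - 6) = -0.156647
L_2(2.9) = (2.9 - (-2))/(2 - (-2)) × (2.9 - 0)/(2 - 0) × (2.9 - 4)/(2 - 4) × (2.9 - 6)/(2 - 6) = 0.757127
L_3(2.9) = (2.9 - (-2))/(4 - (-2)) × (2.9 - 0)/(4 - 0) × (2.9 - 2)/(4 - 2) × (2.9 - 6)/(4 - 6) = 0.412978
L_4(2.9) = (2.9 - (-2))/(6 - (-2)) × (2.9 - 0)/(6 - 0) × (2.9 - 2)/(6 - 2) × (2.9 - 4)/(6 - 4) = -0.036635

P(2.9) = 24×L_0(2.9) + (-5)×L_1(2.9) + 2×L_2(2.9) + 0×L_3(2.9) + 18×L_4(2.9)
P(2.9) = 2.194311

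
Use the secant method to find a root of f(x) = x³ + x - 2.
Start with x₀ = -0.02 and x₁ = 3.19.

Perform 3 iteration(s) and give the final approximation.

f(x) = x³ + x - 2
x₀ = -0.02, x₁ = 3.19

Secant formula: x_{n+1} = x_n - f(x_n)(x_n - x_{n-1})/(f(x_n) - f(x_{n-1}))

Iteration 1:
  f(-0.020000) = -2.020008
  f(3.190000) = 33.651759
  x_2 = 3.190000 - 33.651759×(3.190000 - (-0.020000))/(33.651759 - (-2.020008))
       = 0.161775
Iteration 2:
  f(3.190000) = 33.651759
  f(0.161775) = -1.833991
  x_3 = 0.161775 - (-1.833991)×(0.161775 - 3.190000)/(-1.833991 - 33.651759)
       = 0.318281
Iteration 3:
  f(0.161775) = -1.833991
  f(0.318281) = -1.649476
  x_4 = 0.318281 - (-1.649476)×(0.318281 - 0.161775)/(-1.649476 - (-1.833991))
       = 1.717371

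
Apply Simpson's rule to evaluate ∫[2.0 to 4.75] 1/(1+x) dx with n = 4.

f(x) = 1/(1+x)
a = 2.0, b = 4.75, n = 4
h = (b - a)/n = 0.687500

Simpson's rule: (h/3)[f(x₀) + 4f(x₁) + 2f(x₂) + ... + f(xₙ)]

x_0 = 2.0000, f(x_0) = 0.333333, coefficient = 1
x_1 = 2.6875, f(x_1) = 0.271186, coefficient = 4
x_2 = 3.3750, f(x_2) = 0.228571, coefficient = 2
x_3 = 4.0625, f(x_3) = 0.197531, coefficient = 4
x_4 = 4.7500, f(x_4) = 0.173913, coefficient = 1

I ≈ (0.687500/3) × 2.839258 = 0.650663
Exact value: 0.650588
Error: 0.000076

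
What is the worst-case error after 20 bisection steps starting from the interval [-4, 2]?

Bisection error bound: |error| ≤ (b-a)/2^n
|error| ≤ (2 - (-4))/2^20 = 6/2^20
|error| ≤ 0.0000057220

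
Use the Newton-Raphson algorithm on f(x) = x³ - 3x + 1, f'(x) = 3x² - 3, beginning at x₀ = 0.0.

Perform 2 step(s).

f(x) = x³ - 3x + 1
f'(x) = 3x² - 3
x₀ = 0.0

Newton-Raphson formula: x_{n+1} = x_n - f(x_n)/f'(x_n)

Iteration 1:
  f(0.000000) = 1.000000
  f'(0.000000) = -3.000000
  x_1 = 0.000000 - 1.000000/(-3.000000) = 0.333333
Iteration 2:
  f(0.333333) = 0.037037
  f'(0.333333) = -2.666667
  x_2 = 0.333333 - 0.037037/(-2.666667) = 0.347222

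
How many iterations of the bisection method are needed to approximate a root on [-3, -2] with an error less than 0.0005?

We need (b-a)/2^n ≤ 0.0005
(-2 - (-3))/2^n ≤ 0.0005
1/2^n ≤ 0.0005
2^n ≥ 2000
n ≥ log₂(2000) = 10.97
n ≥ 11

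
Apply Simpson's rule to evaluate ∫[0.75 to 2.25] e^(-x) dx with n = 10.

f(x) = e^(-x)
a = 0.75, b = 2.25, n = 10
h = (b - a)/n = 0.150000

Simpson's rule: (h/3)[f(x₀) + 4f(x₁) + 2f(x₂) + ... + f(xₙ)]

x_0 = 0.7500, f(x_0) = 0.472367, coefficient = 1
x_1 = 0.9000, f(x_1) = 0.406570, coefficient = 4
x_2 = 1.0500, f(x_2) = 0.349938, coefficient = 2
x_3 = 1.2000, f(x_3) = 0.301194, coefficient = 4
x_4 = 1.3500, f(x_4) = 0.259240, coefficient = 2
x_5 = 1.5000, f(x_5) = 0.223130, coefficient = 4
x_6 = 1.6500, f(x_6) = 0.192050, coefficient = 2
x_7 = 1.8000, f(x_7) = 0.165299, coefficient = 4
x_8 = 1.9500, f(x_8) = 0.142274, coefficient = 2
x_9 = 2.1000, f(x_9) = 0.122456, coefficient = 4
x_10 = 2.2500, f(x_10) = 0.105399, coefficient = 1

I ≈ (0.150000/3) × 7.339367 = 0.366968
Exact value: 0.366967
Error: 0.000001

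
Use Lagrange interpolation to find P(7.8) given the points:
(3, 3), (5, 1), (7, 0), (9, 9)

Lagrange interpolation formula:
P(x) = Σ yᵢ × Lᵢ(x)
where Lᵢ(x) = Π_{j≠i} (x - xⱼ)/(xᵢ - xⱼ)

L_0(7.8) = (7.8 - 5)/(3 - 5) × (7.8 - 7)/(3 - 7) × (7.8 - 9)/(3 - 9) = 0.056000
L_1(7.8) = (7.8 - 3)/(5 - 3) × (7.8 - 7)/(5 - 7) × (7.8 - 9)/(5 - 9) = -0.288000
L_2(7.8) = (7.8 - 3)/(7 - 3) × (7.8 - 5)/(7 - 5) × (7.8 - 9)/(7 - 9) = 1.008000
L_3(7.8) = (7.8 - 3)/(9 - 3) × (7.8 - 5)/(9 - 5) × (7.8 - 7)/(9 - 7) = 0.224000

P(7.8) = 3×L_0(7.8) + 1×L_1(7.8) + 0×L_2(7.8) + 9×L_3(7.8)
P(7.8) = 1.896000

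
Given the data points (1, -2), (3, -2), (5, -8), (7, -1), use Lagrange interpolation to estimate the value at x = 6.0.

Lagrange interpolation formula:
P(x) = Σ yᵢ × Lᵢ(x)
where Lᵢ(x) = Π_{j≠i} (x - xⱼ)/(xᵢ - xⱼ)

L_0(6.0) = (6.0 - 3)/(1 - 3) × (6.0 - 5)/(1 - 5) × (6.0 - 7)/(1 - 7) = 0.062500
L_1(6.0) = (6.0 - 1)/(3 - 1) × (6.0 - 5)/(3 - 5) × (6.0 - 7)/(3 - 7) = -0.312500
L_2(6.0) = (6.0 - 1)/(5 - 1) × (6.0 - 3)/(5 - 3) × (6.0 - 7)/(5 - 7) = 0.937500
L_3(6.0) = (6.0 - 1)/(7 - 1) × (6.0 - 3)/(7 - 3) × (6.0 - 5)/(7 - 5) = 0.312500

P(6.0) = (-2)×L_0(6.0) + (-2)×L_1(6.0) + (-8)×L_2(6.0) + (-1)×L_3(6.0)
P(6.0) = -7.312500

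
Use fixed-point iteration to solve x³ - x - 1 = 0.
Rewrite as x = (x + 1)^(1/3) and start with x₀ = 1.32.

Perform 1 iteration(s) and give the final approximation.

Equation: x³ - x - 1 = 0
Fixed-point form: x = (x + 1)^(1/3)
x₀ = 1.32

x_1 = g(1.320000) = 1.323821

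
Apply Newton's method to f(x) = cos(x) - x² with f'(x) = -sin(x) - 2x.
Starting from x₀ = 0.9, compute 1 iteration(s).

f(x) = cos(x) - x²
f'(x) = -sin(x) - 2x
x₀ = 0.9

Newton-Raphson formula: x_{n+1} = x_n - f(x_n)/f'(x_n)

Iteration 1:
  f(0.900000) = -0.188390
  f'(0.900000) = -2.583327
  x_1 = 0.900000 - (-0.188390)/(-2.583327) = 0.827075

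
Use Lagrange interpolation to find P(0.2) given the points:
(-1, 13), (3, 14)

Lagrange interpolation formula:
P(x) = Σ yᵢ × Lᵢ(x)
where Lᵢ(x) = Π_{j≠i} (x - xⱼ)/(xᵢ - xⱼ)

L_0(0.2) = (0.2 - 3)/(-1 - 3) = 0.700000
L_1(0.2) = (0.2 - (-1))/(3 - (-1)) = 0.300000

P(0.2) = 13×L_0(0.2) + 14×L_1(0.2)
P(0.2) = 13.300000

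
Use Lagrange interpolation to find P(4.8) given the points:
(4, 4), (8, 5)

Lagrange interpolation formula:
P(x) = Σ yᵢ × Lᵢ(x)
where Lᵢ(x) = Π_{j≠i} (x - xⱼ)/(xᵢ - xⱼ)

L_0(4.8) = (4.8 - 8)/(4 - 8) = 0.800000
L_1(4.8) = (4.8 - 4)/(8 - 4) = 0.200000

P(4.8) = 4×L_0(4.8) + 5×L_1(4.8)
P(4.8) = 4.200000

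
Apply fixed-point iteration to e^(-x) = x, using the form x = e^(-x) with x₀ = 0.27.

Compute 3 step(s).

Equation: e^(-x) = x
Fixed-point form: x = e^(-x)
x₀ = 0.27

x_1 = g(0.270000) = 0.763379
x_2 = g(0.763379) = 0.466089
x_3 = g(0.466089) = 0.627452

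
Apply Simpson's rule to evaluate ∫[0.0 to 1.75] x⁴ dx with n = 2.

f(x) = x⁴
a = 0.0, b = 1.75, n = 2
h = (b - a)/n = 0.875000

Simpson's rule: (h/3)[f(x₀) + 4f(x₁) + 2f(x₂) + ... + f(xₙ)]

x_0 = 0.0000, f(x_0) = 0.000000, coefficient = 1
x_1 = 0.8750, f(x_1) = 0.586182, coefficient = 4
x_2 = 1.7500, f(x_2) = 9.378906, coefficient = 1

I ≈ (0.875000/3) × 11.723633 = 3.419393
Exact value: 3.282617
Error: 0.136776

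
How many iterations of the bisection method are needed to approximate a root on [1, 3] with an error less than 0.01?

We need (b-a)/2^n ≤ 0.01
(3 - 1)/2^n ≤ 0.01
2/2^n ≤ 0.01
2^n ≥ 200
n ≥ log₂(200) = 7.64
n ≥ 8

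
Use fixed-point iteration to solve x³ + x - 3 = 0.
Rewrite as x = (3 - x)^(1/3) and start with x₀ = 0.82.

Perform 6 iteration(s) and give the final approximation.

Equation: x³ + x - 3 = 0
Fixed-point form: x = (3 - x)^(1/3)
x₀ = 0.82

x_1 = g(0.820000) = 1.296638
x_2 = g(1.296638) = 1.194269
x_3 = g(1.194269) = 1.217730
x_4 = g(1.217730) = 1.212433
x_5 = g(1.212433) = 1.213633
x_6 = g(1.213633) = 1.213362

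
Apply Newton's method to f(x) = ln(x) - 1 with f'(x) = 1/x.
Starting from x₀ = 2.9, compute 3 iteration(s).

f(x) = ln(x) - 1
f'(x) = 1/x
x₀ = 2.9

Newton-Raphson formula: x_{n+1} = x_n - f(x_n)/f'(x_n)

Iteration 1:
  f(2.900000) = 0.064711
  f'(2.900000) = 0.344828
  x_1 = 2.900000 - 0.064711/0.344828 = 2.712339
Iteration 2:
  f(2.712339) = -0.002189
  f'(2.712339) = 0.368685
  x_2 = 2.712339 - (-0.002189)/0.368685 = 2.718275
Iteration 3:
  f(2.718275) = -0.000002
  f'(2.718275) = 0.367880
  x_3 = 2.718275 - (-0.000002)/0.367880 = 2.718282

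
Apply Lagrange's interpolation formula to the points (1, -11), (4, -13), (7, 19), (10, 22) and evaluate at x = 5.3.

Lagrange interpolation formula:
P(x) = Σ yᵢ × Lᵢ(x)
where Lᵢ(x) = Π_{j≠i} (x - xⱼ)/(xᵢ - xⱼ)

L_0(5.3) = (5.3 - 4)/(1 - 4) × (5.3 - 7)/(1 - 7) × (5.3 - 10)/(1 - 10) = -0.064117
L_1(5.3) = (5.3 - 1)/(4 - 1) × (5.3 - 7)/(4 - 7) × (5.3 - 10)/(4 - 10) = 0.636241
L_2(5.3) = (5.3 - 1)/(7 - 1) × (5.3 - 4)/(7 - 4) × (5.3 - 10)/(7 - 10) = 0.486537
L_3(5.3) = (5.3 - 1)/(10 - 1) × (5.3 - 4)/(10 - 4) × (5.3 - 7)/(10 - 7) = -0.058660

P(5.3) = (-11)×L_0(5.3) + (-13)×L_1(5.3) + 19×L_2(5.3) + 22×L_3(5.3)
P(5.3) = 0.387833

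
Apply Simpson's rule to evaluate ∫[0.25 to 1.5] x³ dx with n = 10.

f(x) = x³
a = 0.25, b = 1.5, n = 10
h = (b - a)/n = 0.125000

Simpson's rule: (h/3)[f(x₀) + 4f(x₁) + 2f(x₂) + ... + f(xₙ)]

x_0 = 0.2500, f(x_0) = 0.015625, coefficient = 1
x_1 = 0.3750, f(x_1) = 0.052734, coefficient = 4
x_2 = 0.5000, f(x_2) = 0.125000, coefficient = 2
x_3 = 0.6250, f(x_3) = 0.244141, coefficient = 4
x_4 = 0.7500, f(x_4) = 0.421875, coefficient = 2
x_5 = 0.8750, f(x_5) = 0.669922, coefficient = 4
x_6 = 1.0000, f(x_6) = 1.000000, coefficient = 2
x_7 = 1.1250, f(x_7) = 1.423828, coefficient = 4
x_8 = 1.2500, f(x_8) = 1.953125, coefficient = 2
x_9 = 1.3750, f(x_9) = 2.599609, coefficient = 4
x_10 = 1.5000, f(x_10) = 3.375000, coefficient = 1

I ≈ (0.125000/3) × 30.351562 = 1.264648
Exact value: 1.264648
Error: 0.000000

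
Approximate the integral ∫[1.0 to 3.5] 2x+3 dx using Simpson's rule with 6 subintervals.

f(x) = 2x+3
a = 1.0, b = 3.5, n = 6
h = (b - a)/n = 0.416667

Simpson's rule: (h/3)[f(x₀) + 4f(x₁) + 2f(x₂) + ... + f(xₙ)]

x_0 = 1.0000, f(x_0) = 5.000000, coefficient = 1
x_1 = 1.4167, f(x_1) = 5.833333, coefficient = 4
x_2 = 1.8333, f(x_2) = 6.666667, coefficient = 2
x_3 = 2.2500, f(x_3) = 7.500000, coefficient = 4
x_4 = 2.6667, f(x_4) = 8.333333, coefficient = 2
x_5 = 3.0833, f(x_5) = 9.166667, coefficient = 4
x_6 = 3.5000, f(x_6) = 10.000000, coefficient = 1

I ≈ (0.416667/3) × 135.000000 = 18.750000
Exact value: 18.750000
Error: 0.000000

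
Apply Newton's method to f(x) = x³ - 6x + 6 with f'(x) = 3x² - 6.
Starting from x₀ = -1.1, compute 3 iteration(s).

f(x) = x³ - 6x + 6
f'(x) = 3x² - 6
x₀ = -1.1

Newton-Raphson formula: x_{n+1} = x_n - f(x_n)/f'(x_n)

Iteration 1:
  f(-1.100000) = 11.269000
  f'(-1.100000) = -2.370000
  x_1 = -1.100000 - 11.269000/(-2.370000) = 3.654852
Iteration 2:
  f(3.654852) = 32.892204
  f'(3.654852) = 34.073836
  x_2 = 3.654852 - 32.892204/34.073836 = 2.689531
Iteration 3:
  f(2.689531) = 9.317742
  f'(2.689531) = 15.700729
  x_3 = 2.689531 - 9.317742/15.700729 = 2.096072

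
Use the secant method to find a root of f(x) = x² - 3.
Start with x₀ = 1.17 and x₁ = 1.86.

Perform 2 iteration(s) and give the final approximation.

f(x) = x² - 3
x₀ = 1.17, x₁ = 1.86

Secant formula: x_{n+1} = x_n - f(x_n)(x_n - x_{n-1})/(f(x_n) - f(x_{n-1}))

Iteration 1:
  f(1.170000) = -1.631100
  f(1.860000) = 0.459600
  x_2 = 1.860000 - 0.459600×(1.860000 - 1.170000)/(0.459600 - (-1.631100))
       = 1.708317
Iteration 2:
  f(1.860000) = 0.459600
  f(1.708317) = -0.081654
  x_3 = 1.708317 - (-0.081654)×(1.708317 - 1.860000)/(-0.081654 - 0.459600)
       = 1.731200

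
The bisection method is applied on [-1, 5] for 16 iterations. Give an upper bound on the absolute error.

Bisection error bound: |error| ≤ (b-a)/2^n
|error| ≤ (5 - (-1))/2^16 = 6/2^16
|error| ≤ 0.0000915527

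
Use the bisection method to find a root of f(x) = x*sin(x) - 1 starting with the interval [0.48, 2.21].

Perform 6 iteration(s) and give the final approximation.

f(x) = x*sin(x) - 1
Initial interval: [0.48, 2.21]

Iteration 1:
  c_1 = (0.480000 + 2.210000)/2 = 1.345000
  f(c_1) = f(1.345000) = 0.310859
  f(a) × f(c) < 0, new interval: [0.480000, 1.345000]
Iteration 2:
  c_2 = (0.480000 + 1.345000)/2 = 0.912500
  f(c_2) = f(0.912500) = -0.278180
  f(a) × f(c) ≥ 0, new interval: [0.912500, 1.345000]
Iteration 3:
  c_3 = (0.912500 + 1.345000)/2 = 1.128750
  f(c_3) = f(1.128750) = 0.020252
  f(a) × f(c) < 0, new interval: [0.912500, 1.128750]
Iteration 4:
  c_4 = (0.912500 + 1.128750)/2 = 1.020625
  f(c_4) = f(1.020625) = -0.129984
  f(a) × f(c) ≥ 0, new interval: [1.020625, 1.128750]
Iteration 5:
  c_5 = (1.020625 + 1.128750)/2 = 1.074688
  f(c_5) = f(1.074688) = -0.054875
  f(a) × f(c) ≥ 0, new interval: [1.074688, 1.128750]
Iteration 6:
  c_6 = (1.074688 + 1.128750)/2 = 1.101719
  f(c_6) = f(1.101719) = -0.017283
  f(a) × f(c) ≥ 0, new interval: [1.101719, 1.128750]

After 6 iteration(s), the approximation is c_6 = 1.101719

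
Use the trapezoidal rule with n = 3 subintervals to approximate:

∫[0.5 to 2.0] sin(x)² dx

f(x) = sin(x)²
a = 0.5, b = 2.0, n = 3
h = (b - a)/n = 0.500000

Trapezoidal rule: (h/2)[f(x₀) + 2f(x₁) + 2f(x₂) + ... + f(xₙ)]

x_0 = 0.5000, f(x_0) = 0.229849, coefficient = 1
x_1 = 1.0000, f(x_1) = 0.708073, coefficient = 2
x_2 = 1.5000, f(x_2) = 0.994996, coefficient = 2
x_3 = 2.0000, f(x_3) = 0.826822, coefficient = 1

I ≈ (0.500000/2) × 4.462810 = 1.115702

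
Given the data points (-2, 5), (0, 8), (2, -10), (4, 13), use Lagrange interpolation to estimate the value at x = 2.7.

Lagrange interpolation formula:
P(x) = Σ yᵢ × Lᵢ(x)
where Lᵢ(x) = Π_{j≠i} (x - xⱼ)/(xᵢ - xⱼ)

L_0(2.7) = (2.7 - 0)/(-2 - 0) × (2.7 - 2)/(-2 - 2) × (2.7 - 4)/(-2 - 4) = 0.051188
L_1(2.7) = (2.7 - (-2))/(0 - (-2)) × (2.7 - 2)/(0 - 2) × (2.7 - 4)/(0 - 4) = -0.267313
L_2(2.7) = (2.7 - (-2))/(2 - (-2)) × (2.7 - 0)/(2 - 0) × (2.7 - 4)/(2 - 4) = 1.031062
L_3(2.7) = (2.7 - (-2))/(4 - (-2)) × (2.7 - 0)/(4 - 0) × (2.7 - 2)/(4 - 2) = 0.185063

P(2.7) = 5×L_0(2.7) + 8×L_1(2.7) + (-10)×L_2(2.7) + 13×L_3(2.7)
P(2.7) = -9.787375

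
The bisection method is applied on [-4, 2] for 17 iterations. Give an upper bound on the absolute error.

Bisection error bound: |error| ≤ (b-a)/2^n
|error| ≤ (2 - (-4))/2^17 = 6/2^17
|error| ≤ 0.0000457764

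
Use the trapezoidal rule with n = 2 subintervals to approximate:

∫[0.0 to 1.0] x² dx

f(x) = x²
a = 0.0, b = 1.0, n = 2
h = (b - a)/n = 0.500000

Trapezoidal rule: (h/2)[f(x₀) + 2f(x₁) + 2f(x₂) + ... + f(xₙ)]

x_0 = 0.0000, f(x_0) = 0.000000, coefficient = 1
x_1 = 0.5000, f(x_1) = 0.250000, coefficient = 2
x_2 = 1.0000, f(x_2) = 1.000000, coefficient = 1

I ≈ (0.500000/2) × 1.500000 = 0.375000
Exact value: 0.333333
Error: 0.041667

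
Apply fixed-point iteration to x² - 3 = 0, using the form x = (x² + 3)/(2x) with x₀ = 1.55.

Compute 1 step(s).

Equation: x² - 3 = 0
Fixed-point form: x = (x² + 3)/(2x)
x₀ = 1.55

x_1 = g(1.550000) = 1.742742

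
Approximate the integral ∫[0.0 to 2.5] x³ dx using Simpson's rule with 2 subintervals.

f(x) = x³
a = 0.0, b = 2.5, n = 2
h = (b - a)/n = 1.250000

Simpson's rule: (h/3)[f(x₀) + 4f(x₁) + 2f(x₂) + ... + f(xₙ)]

x_0 = 0.0000, f(x_0) = 0.000000, coefficient = 1
x_1 = 1.2500, f(x_1) = 1.953125, coefficient = 4
x_2 = 2.5000, f(x_2) = 15.625000, coefficient = 1

I ≈ (1.250000/3) × 23.437500 = 9.765625
Exact value: 9.765625
Error: 0.000000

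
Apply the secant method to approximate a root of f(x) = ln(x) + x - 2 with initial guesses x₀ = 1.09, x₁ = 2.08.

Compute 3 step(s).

f(x) = ln(x) + x - 2
x₀ = 1.09, x₁ = 2.08

Secant formula: x_{n+1} = x_n - f(x_n)(x_n - x_{n-1})/(f(x_n) - f(x_{n-1}))

Iteration 1:
  f(1.090000) = -0.823822
  f(2.080000) = 0.812368
  x_2 = 2.080000 - 0.812368×(2.080000 - 1.090000)/(0.812368 - (-0.823822))
       = 1.588465
Iteration 2:
  f(2.080000) = 0.812368
  f(1.588465) = 0.051234
  x_3 = 1.588465 - 0.051234×(1.588465 - 2.080000)/(0.051234 - 0.812368)
       = 1.555379
Iteration 3:
  f(1.588465) = 0.051234
  f(1.555379) = -0.002902
  x_4 = 1.555379 - (-0.002902)×(1.555379 - 1.588465)/(-0.002902 - 0.051234)
       = 1.557152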